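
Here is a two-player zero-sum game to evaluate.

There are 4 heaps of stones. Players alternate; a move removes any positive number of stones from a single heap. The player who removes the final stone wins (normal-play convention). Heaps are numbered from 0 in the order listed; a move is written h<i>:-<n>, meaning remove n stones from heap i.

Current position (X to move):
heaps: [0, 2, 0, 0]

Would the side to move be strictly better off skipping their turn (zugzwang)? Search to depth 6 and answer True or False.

zugzwang((0,2,0,0), X) = False

[(0,2,0,0)] X move#1: h1:-1:-1/(0,1,0,0), h1:-2:+1/(0,0,0,0)*
[(0,0,0,0)] end (terminal -1, O#2); searched (0,2,0,0) to 6
suppose X passes — search the same position with O to move:
pass> [(0,2,0,0)] O move#1: h1:-1:-1/(0,1,0,0), h1:-2:+1/(0,0,0,0)*
pass> [(0,0,0,0)] end (terminal -1, X#2); searched (0,2,0,0) to 6
for X: play +1, pass -1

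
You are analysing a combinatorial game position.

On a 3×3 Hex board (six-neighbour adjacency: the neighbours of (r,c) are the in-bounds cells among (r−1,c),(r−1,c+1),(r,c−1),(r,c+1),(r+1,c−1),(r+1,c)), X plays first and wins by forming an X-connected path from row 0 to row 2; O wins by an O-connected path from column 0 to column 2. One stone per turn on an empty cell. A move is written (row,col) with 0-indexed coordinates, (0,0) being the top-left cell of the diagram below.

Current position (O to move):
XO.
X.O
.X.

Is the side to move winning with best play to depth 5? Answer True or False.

O winning at [XO./X.O/.X.]: False

[XO./X.O/.X.] O move#1: (0,2):-1/XOO/X.O/.X.*, (1,1):-1/XO./XOO/.X., (2,0):-1/XO./X.O/OX., (2,2):-1/XO./X.O/.XO
[XOO/X.O/.X.] X move#2: (1,1):+1/XOO/XXO/.X.*, (2,0):+1/XOO/X.O/XX., (2,2):+1/XOO/X.O/.XX
[XOO/XXO/.X.] end (terminal -1, O#3); searched XO./X.O/.X. to 5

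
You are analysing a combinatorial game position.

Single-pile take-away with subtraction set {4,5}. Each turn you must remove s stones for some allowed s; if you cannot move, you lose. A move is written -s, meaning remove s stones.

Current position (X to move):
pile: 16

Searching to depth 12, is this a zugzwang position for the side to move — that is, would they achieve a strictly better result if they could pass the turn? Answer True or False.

zugzwang(16, X) = False

ply 1, X at 16 | -4=+1→12*; -5=+1→11
ply 2, O at 12 | -4=-1→8*; -5=-1→7
ply 3, X at 8 | -4=-1→4; -5=+1→3*
ply 4: 3 is terminal -1 (O); from 16 depth 12
if X skipped the turn, O would face:
~ ply 1, O at 16 | -4=+1→12*; -5=+1→11
~ ply 2, X at 12 | -4=-1→8*; -5=-1→7
~ ply 3, O at 8 | -4=-1→4; -5=+1→3*
~ ply 4: 3 is terminal -1 (X); from 16 depth 12
compare (X): move=+1 vs pass=-1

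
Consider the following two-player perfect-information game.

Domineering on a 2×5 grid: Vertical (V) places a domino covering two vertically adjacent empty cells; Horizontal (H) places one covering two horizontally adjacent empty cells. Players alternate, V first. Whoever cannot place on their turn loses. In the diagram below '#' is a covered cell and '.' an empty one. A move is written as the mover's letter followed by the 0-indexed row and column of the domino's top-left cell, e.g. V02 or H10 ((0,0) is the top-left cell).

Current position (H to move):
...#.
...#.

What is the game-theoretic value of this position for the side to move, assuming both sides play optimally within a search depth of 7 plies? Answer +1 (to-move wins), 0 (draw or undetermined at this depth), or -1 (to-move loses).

[...#./...#.] H move#1: H00:-1/##.#./...#.*, H01:-1/.###./...#., H10:-1/...#./##.#., H11:-1/...#./.###.
[##.#./...#.] V move#2: V02:+1/####./..##.*, V04:-1/##.##/...##
[####./..##.] H move#3: H10:-1/####./####.*
[####./####.] V move#4: V04:+1/#####/#####*
[#####/#####] end (terminal -1, H#5); searched ...#./...#. to 7

value(...#./...#., H) = -1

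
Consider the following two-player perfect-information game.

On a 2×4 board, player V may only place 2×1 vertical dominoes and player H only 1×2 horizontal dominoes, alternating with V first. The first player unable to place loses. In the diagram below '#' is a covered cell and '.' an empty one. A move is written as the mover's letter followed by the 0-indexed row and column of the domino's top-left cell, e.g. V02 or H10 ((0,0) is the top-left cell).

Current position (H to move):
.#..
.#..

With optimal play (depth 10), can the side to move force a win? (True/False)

ply 1, H at .#../.#.. | H02=+1→.###/.#..*; H12=+1→.#../.###
ply 2, V at .###/.#.. | V00=-1→####/##..*
ply 3, H at ####/##.. | H12=+1→####/####*
ply 4: ####/#### is terminal -1 (V); from .#../.#.. depth 10

H winning at [.#../.#..]: True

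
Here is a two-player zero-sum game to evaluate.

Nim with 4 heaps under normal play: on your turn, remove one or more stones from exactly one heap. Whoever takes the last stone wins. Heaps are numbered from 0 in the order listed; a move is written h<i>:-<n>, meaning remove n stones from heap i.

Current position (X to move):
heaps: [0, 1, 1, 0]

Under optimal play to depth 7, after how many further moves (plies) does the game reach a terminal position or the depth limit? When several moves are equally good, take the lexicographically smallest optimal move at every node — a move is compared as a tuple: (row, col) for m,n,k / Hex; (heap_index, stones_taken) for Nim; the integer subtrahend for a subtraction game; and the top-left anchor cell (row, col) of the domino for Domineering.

PV length from [(0,1,1,0)]: 2 plies

ply 1, X at (0,1,1,0) | h1:-1=-1→(0,0,1,0)*; h2:-1=-1→(0,1,0,0)
ply 2, O at (0,0,1,0) | h2:-1=+1→(0,0,0,0)*
ply 3: (0,0,0,0) is terminal -1 (X); from (0,1,1,0) depth 7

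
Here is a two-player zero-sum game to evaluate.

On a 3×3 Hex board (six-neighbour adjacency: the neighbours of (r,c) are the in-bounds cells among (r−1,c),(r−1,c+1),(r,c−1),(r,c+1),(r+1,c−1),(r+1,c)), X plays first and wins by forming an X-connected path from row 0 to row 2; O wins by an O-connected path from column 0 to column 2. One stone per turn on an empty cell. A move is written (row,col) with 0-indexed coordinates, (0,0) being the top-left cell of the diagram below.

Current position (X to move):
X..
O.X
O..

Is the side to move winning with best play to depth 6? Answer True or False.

X winning at [X../O.X/O..]: True

[X../O.X/O..] X move#1: (0,1):+1/XX./O.X/O..*, (0,2):+1/X.X/O.X/O.., (1,1):+1/X../OXX/O.., (2,1):-1/X../O.X/OX., (2,2):-1/X../O.X/O.X
[XX./O.X/O..] O move#2: (0,2):-1/XXO/O.X/O..*, (1,1):-1/XX./OOX/O.., (2,1):-1/XX./O.X/OO., (2,2):-1/XX./O.X/O.O
[XXO/O.X/O..] X move#3: (1,1):+1/XXO/OXX/O..*, (2,1):-1/XXO/O.X/OX., (2,2):-1/XXO/O.X/O.X
[XXO/OXX/O..] O move#4: (2,1):-1/XXO/OXX/OO.*, (2,2):-1/XXO/OXX/O.O
[XXO/OXX/OO.] X move#5: (2,2):+1/XXO/OXX/OOX*
[XXO/OXX/OOX] end (terminal -1, O#6); searched X../O.X/O.. to 6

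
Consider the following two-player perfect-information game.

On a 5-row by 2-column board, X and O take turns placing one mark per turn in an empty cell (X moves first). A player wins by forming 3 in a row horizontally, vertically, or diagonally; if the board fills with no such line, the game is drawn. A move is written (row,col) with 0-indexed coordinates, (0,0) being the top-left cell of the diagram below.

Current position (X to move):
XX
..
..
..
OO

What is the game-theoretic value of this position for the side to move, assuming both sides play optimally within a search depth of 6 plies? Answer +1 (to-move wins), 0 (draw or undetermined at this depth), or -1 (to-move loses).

value(XX/../../../OO, X) = 0

p1 X@[XX/../../../OO]: (1,0)[XX/X./../../OO]+0* (1,1)[XX/.X/../../OO]+0 (2,0)[XX/../X./../OO]+0 (2,1)[XX/../.X/../OO]+0 (3,0)[XX/../../X./OO]+0 (3,1)[XX/../../.X/OO]+0
p2 O@[XX/X./../../OO]: (1,1)[XX/XO/../../OO]-1 (2,0)[XX/X./O./../OO]+0* (2,1)[XX/X./.O/../OO]-1 (3,0)[XX/X./../O./OO]-1 (3,1)[XX/X./../.O/OO]-1
p3 X@[XX/X./O./../OO]: (1,1)[XX/XX/O./../OO]-1 (2,1)[XX/X./OX/../OO]-1 (3,0)[XX/X./O./X./OO]+0* (3,1)[XX/X./O./.X/OO]-1
p4 O@[XX/X./O./X./OO]: (1,1)[XX/XO/O./X./OO]+0* (2,1)[XX/X./OO/X./OO]+0 (3,1)[XX/X./O./XO/OO]+0
p5 X@[XX/XO/O./X./OO]: (2,1)[XX/XO/OX/X./OO]+0* (3,1)[XX/XO/O./XX/OO]+0
p6 O@[XX/XO/OX/X./OO]: (3,1)[XX/XO/OX/XO/OO]+0*
p7 X@[XX/XO/OX/XO/OO] terminal +0; root [XX/../../../OO] d6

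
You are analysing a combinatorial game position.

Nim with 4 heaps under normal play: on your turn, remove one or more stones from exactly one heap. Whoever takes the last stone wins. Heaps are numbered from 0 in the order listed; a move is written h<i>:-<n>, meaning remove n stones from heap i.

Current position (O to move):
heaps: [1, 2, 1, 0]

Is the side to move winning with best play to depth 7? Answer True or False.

O winning at [(1,2,1,0)]: True

p1 O@[(1,2,1,0)]: h0:-1[(0,2,1,0)]-1 h1:-1[(1,1,1,0)]-1 h1:-2[(1,0,1,0)]+1* h2:-1[(1,2,0,0)]-1
p2 X@[(1,0,1,0)]: h0:-1[(0,0,1,0)]-1* h2:-1[(1,0,0,0)]-1
p3 O@[(0,0,1,0)]: h2:-1[(0,0,0,0)]+1*
p4 X@[(0,0,0,0)] terminal -1; root [(1,2,1,0)] d7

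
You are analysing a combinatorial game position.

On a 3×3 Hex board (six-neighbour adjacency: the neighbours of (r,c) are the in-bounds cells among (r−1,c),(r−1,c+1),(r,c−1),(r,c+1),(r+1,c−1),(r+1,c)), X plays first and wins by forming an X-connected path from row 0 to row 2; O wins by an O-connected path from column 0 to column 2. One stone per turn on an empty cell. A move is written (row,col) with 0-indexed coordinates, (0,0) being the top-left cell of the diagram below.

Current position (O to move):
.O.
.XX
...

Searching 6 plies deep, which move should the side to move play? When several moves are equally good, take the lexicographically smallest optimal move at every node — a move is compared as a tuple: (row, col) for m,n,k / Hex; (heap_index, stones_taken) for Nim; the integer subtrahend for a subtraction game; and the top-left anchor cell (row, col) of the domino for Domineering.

O's best at [.O./.XX/...]: (0,2)

[.O./.XX/...] O move#1: (0,0):-1/OO./.XX/..., (0,2):+1/.OO/.XX/...*, (1,0):-1/.O./OXX/..., (2,0):-1/.O./.XX/O.., (2,1):-1/.O./.XX/.O., (2,2):-1/.O./.XX/..O
[.OO/.XX/...] X move#2: (0,0):-1/XOO/.XX/...*, (1,0):-1/.OO/XXX/..., (2,0):-1/.OO/.XX/X.., (2,1):-1/.OO/.XX/.X., (2,2):-1/.OO/.XX/..X
[XOO/.XX/...] O move#3: (1,0):+1/XOO/OXX/...*, (2,0):-1/XOO/.XX/O.., (2,1):-1/XOO/.XX/.O., (2,2):-1/XOO/.XX/..O
[XOO/OXX/...] end (terminal -1, X#4); searched .O./.XX/... to 6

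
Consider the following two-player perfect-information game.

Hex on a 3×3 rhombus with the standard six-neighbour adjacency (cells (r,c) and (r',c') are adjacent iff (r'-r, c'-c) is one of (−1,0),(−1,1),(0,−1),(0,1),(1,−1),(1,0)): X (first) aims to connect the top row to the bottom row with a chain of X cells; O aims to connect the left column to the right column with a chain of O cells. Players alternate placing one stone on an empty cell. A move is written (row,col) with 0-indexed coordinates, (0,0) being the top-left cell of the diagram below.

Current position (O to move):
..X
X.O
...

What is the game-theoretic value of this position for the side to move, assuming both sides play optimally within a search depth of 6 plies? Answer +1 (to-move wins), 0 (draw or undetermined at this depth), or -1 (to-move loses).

value(..X/X.O/..., O) = +1

[..X/X.O/...] O move#1: (0,0):-1/O.X/X.O/..., (0,1):-1/.OX/X.O/..., (1,1):-1/..X/XOO/..., (2,0):+1/..X/X.O/O..*, (2,1):-1/..X/X.O/.O., (2,2):-1/..X/X.O/..O
[..X/X.O/O..] X move#2: (0,0):-1/X.X/X.O/O..*, (0,1):-1/.XX/X.O/O.., (1,1):-1/..X/XXO/O.., (2,1):-1/..X/X.O/OX., (2,2):-1/..X/X.O/O.X
[X.X/X.O/O..] O move#3: (0,1):+1/XOX/X.O/O..*, (1,1):+1/X.X/XOO/O.., (2,1):+1/X.X/X.O/OO., (2,2):+1/X.X/X.O/O.O
[XOX/X.O/O..] X move#4: (1,1):-1/XOX/XXO/O..*, (2,1):-1/XOX/X.O/OX., (2,2):-1/XOX/X.O/O.X
[XOX/XXO/O..] O move#5: (2,1):+1/XOX/XXO/OO.*, (2,2):-1/XOX/XXO/O.O
[XOX/XXO/OO.] end (terminal -1, X#6); searched ..X/X.O/... to 6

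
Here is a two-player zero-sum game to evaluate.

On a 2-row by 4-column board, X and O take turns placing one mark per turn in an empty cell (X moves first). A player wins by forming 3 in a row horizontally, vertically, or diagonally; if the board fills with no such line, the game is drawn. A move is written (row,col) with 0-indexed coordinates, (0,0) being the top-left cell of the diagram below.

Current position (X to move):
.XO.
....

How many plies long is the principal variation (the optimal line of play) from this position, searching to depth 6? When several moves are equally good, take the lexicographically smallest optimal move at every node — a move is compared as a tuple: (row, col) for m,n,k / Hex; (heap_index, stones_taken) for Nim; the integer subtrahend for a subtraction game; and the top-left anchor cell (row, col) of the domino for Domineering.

ply 1, X at .XO./.... | (0,0)=+0→XXO./....*; (0,3)=+0→.XOX/....; (1,0)=+0→.XO./X...; (1,1)=+0→.XO./.X..; (1,2)=+0→.XO./..X.; (1,3)=+0→.XO./...X
ply 2, O at XXO./.... | (0,3)=+0→XXOO/....*; (1,0)=+0→XXO./O...; (1,1)=+0→XXO./.O..; (1,2)=+0→XXO./..O.; (1,3)=+0→XXO./...O
ply 3, X at XXOO/.... | (1,0)=+0→XXOO/X...*; (1,1)=+0→XXOO/.X..; (1,2)=+0→XXOO/..X.; (1,3)=+0→XXOO/...X
ply 4, O at XXOO/X... | (1,1)=+0→XXOO/XO..*; (1,2)=+0→XXOO/X.O.; (1,3)=+0→XXOO/X..O
ply 5, X at XXOO/XO.. | (1,2)=+0→XXOO/XOX.*; (1,3)=+0→XXOO/XO.X
ply 6, O at XXOO/XOX. | (1,3)=+0→XXOO/XOXO*
ply 7: XXOO/XOXO is terminal +0 (X); from .XO./.... depth 6

PV length from [.XO./....]: 6 plies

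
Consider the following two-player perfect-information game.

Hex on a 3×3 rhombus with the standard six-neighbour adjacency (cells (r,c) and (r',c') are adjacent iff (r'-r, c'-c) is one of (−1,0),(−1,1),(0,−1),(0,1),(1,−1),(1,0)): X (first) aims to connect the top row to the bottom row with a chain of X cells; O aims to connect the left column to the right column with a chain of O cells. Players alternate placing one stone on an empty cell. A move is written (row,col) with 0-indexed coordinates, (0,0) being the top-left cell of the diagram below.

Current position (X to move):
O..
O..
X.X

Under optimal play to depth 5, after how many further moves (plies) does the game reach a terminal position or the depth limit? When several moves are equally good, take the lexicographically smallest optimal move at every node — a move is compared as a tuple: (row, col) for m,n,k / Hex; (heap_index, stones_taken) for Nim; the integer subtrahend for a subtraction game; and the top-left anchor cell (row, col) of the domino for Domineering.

PV length from [O../O../X.X]: 3 plies

p1 X@[O../O../X.X]: (0,1)[OX./O../X.X]-1 (0,2)[O.X/O../X.X]+1* (1,1)[O../OX./X.X]+1 (1,2)[O../O.X/X.X]-1 (2,1)[O../O../XXX]-1
p2 O@[O.X/O../X.X]: (0,1)[OOX/O../X.X]-1* (1,1)[O.X/OO./X.X]-1 (1,2)[O.X/O.O/X.X]-1 (2,1)[O.X/O../XOX]-1
p3 X@[OOX/O../X.X]: (1,1)[OOX/OX./X.X]+1* (1,2)[OOX/O.X/X.X]+1 (2,1)[OOX/O../XXX]+1
p4 O@[OOX/OX./X.X] terminal -1; root [O../O../X.X] d5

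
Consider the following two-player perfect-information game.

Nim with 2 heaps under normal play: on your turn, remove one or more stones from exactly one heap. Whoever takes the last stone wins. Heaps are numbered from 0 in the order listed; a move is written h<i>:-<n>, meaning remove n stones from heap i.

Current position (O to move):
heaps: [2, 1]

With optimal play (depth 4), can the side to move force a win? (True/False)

O winning at [(2,1)]: True

[(2,1)] O move#1: h0:-1:+1/(1,1)*, h0:-2:-1/(0,1), h1:-1:-1/(2,0)
[(1,1)] X move#2: h0:-1:-1/(0,1)*, h1:-1:-1/(1,0)
[(0,1)] O move#3: h1:-1:+1/(0,0)*
[(0,0)] end (terminal -1, X#4); searched (2,1) to 4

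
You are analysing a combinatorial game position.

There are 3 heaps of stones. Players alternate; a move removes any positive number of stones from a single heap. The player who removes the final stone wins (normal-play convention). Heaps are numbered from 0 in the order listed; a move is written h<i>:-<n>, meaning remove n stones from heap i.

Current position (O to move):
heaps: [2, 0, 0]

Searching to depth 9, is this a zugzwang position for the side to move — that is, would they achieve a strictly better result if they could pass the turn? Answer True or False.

p1 O@[(2,0,0)]: h0:-1[(1,0,0)]-1 h0:-2[(0,0,0)]+1*
p2 X@[(0,0,0)] terminal -1; root [(2,0,0)] d9
if O skipped the turn, X would face:
~ p1 X@[(2,0,0)]: h0:-1[(1,0,0)]-1 h0:-2[(0,0,0)]+1*
~ p2 O@[(0,0,0)] terminal -1; root [(2,0,0)] d9
compare (O): move=+1 vs pass=-1

zugzwang((2,0,0), O) = False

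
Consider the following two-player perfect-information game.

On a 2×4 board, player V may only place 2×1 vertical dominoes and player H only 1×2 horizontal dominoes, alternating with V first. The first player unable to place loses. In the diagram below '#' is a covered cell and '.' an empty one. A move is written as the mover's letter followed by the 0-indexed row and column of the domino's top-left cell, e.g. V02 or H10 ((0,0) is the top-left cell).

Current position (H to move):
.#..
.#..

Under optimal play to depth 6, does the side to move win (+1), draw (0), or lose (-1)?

[.#../.#..] H move#1: H02:+1/.###/.#..*, H12:+1/.#../.###
[.###/.#..] V move#2: V00:-1/####/##..*
[####/##..] H move#3: H12:+1/####/####*
[####/####] end (terminal -1, V#4); searched .#../.#.. to 6

value(.#../.#.., H) = +1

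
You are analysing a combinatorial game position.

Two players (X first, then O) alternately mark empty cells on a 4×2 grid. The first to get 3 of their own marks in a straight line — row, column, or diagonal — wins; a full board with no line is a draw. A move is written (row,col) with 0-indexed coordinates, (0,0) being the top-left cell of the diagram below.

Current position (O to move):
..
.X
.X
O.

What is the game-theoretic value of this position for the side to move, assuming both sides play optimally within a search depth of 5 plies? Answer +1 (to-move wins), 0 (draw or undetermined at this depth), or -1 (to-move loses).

value(../.X/.X/O., O) = -1

p1 O@[../.X/.X/O.]: (0,0)[O./.X/.X/O.]-1* (0,1)[.O/.X/.X/O.]-1 (1,0)[../OX/.X/O.]-1 (2,0)[../.X/OX/O.]-1 (3,1)[../.X/.X/OO]-1
p2 X@[O./.X/.X/O.]: (0,1)[OX/.X/.X/O.]+1* (1,0)[O./XX/.X/O.]+1 (2,0)[O./.X/XX/O.]+1 (3,1)[O./.X/.X/OX]+1
p3 O@[OX/.X/.X/O.] terminal -1; root [../.X/.X/O.] d5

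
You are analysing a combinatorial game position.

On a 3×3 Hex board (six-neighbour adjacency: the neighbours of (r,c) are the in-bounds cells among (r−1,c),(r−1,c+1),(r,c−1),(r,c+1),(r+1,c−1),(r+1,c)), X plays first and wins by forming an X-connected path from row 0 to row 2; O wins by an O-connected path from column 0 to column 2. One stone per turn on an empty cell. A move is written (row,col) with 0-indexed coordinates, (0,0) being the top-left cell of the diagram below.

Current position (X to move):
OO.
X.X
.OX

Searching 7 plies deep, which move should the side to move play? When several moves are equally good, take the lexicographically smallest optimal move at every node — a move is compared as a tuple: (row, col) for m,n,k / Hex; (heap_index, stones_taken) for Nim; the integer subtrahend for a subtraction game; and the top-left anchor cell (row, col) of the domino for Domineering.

X's best at [OO./X.X/.OX]: (0,2)

p1 X@[OO./X.X/.OX]: (0,2)[OOX/X.X/.OX]+1* (1,1)[OO./XXX/.OX]-1 (2,0)[OO./X.X/XOX]-1
p2 O@[OOX/X.X/.OX] terminal -1; root [OO./X.X/.OX] d7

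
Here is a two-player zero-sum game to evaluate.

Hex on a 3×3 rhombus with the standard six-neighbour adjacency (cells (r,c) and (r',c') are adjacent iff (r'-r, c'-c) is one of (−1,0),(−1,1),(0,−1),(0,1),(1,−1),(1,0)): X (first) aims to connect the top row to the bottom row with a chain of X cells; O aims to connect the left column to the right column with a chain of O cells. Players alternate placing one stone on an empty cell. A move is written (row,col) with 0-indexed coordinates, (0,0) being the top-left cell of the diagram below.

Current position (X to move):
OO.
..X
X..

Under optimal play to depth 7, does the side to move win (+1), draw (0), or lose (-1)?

p1 X@[OO./..X/X..]: (0,2)[OOX/..X/X..]+1* (1,0)[OO./X.X/X..]-1 (1,1)[OO./.XX/X..]-1 (2,1)[OO./..X/XX.]-1 (2,2)[OO./..X/X.X]-1
p2 O@[OOX/..X/X..]: (1,0)[OOX/O.X/X..]-1* (1,1)[OOX/.OX/X..]-1 (2,1)[OOX/..X/XO.]-1 (2,2)[OOX/..X/X.O]-1
p3 X@[OOX/O.X/X..]: (1,1)[OOX/OXX/X..]+1* (2,1)[OOX/O.X/XX.]+1 (2,2)[OOX/O.X/X.X]+1
p4 O@[OOX/OXX/X..] terminal -1; root [OO./..X/X..] d7

value(OO./..X/X.., X) = +1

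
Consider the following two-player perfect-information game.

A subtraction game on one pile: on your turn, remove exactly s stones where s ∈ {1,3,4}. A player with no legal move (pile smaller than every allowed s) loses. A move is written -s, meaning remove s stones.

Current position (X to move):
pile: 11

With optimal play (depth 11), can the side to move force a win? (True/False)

ply 1, X at 11 | -1=-1→10; -3=-1→8; -4=+1→7*
ply 2, O at 7 | -1=-1→6*; -3=-1→4; -4=-1→3
ply 3, X at 6 | -1=-1→5; -3=-1→3; -4=+1→2*
ply 4, O at 2 | -1=-1→1*
ply 5, X at 1 | -1=+1→0*
ply 6: 0 is terminal -1 (O); from 11 depth 11

X winning at [11]: True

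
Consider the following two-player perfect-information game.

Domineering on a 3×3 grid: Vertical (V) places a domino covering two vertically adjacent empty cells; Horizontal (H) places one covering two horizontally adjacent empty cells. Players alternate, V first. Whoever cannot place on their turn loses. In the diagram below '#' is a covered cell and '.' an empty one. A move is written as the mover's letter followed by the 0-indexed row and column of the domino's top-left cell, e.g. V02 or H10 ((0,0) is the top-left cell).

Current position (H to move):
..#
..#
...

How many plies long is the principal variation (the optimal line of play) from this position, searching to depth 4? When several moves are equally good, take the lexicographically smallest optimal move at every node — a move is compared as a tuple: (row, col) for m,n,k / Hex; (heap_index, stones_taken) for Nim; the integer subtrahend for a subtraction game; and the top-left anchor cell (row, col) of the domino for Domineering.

[..#/..#/...] H move#1: H00:-1/###/..#/..., H10:+1/..#/###/...*, H20:-1/..#/..#/##., H21:-1/..#/..#/.##
[..#/###/...] end (terminal -1, V#2); searched ..#/..#/... to 4

PV length from [..#/..#/...]: 1 ply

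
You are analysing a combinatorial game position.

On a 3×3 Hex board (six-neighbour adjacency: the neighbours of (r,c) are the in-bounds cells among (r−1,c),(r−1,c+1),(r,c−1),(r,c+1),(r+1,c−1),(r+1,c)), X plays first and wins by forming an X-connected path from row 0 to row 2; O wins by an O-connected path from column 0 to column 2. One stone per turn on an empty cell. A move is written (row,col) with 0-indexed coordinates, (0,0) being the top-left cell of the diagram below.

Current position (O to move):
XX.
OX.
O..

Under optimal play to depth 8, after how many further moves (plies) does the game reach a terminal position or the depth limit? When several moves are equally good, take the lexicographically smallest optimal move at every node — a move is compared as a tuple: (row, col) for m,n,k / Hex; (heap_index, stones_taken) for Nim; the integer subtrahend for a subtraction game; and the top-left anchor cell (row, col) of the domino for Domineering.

ply 1, O at XX./OX./O.. | (0,2)=-1→XXO/OX./O..; (1,2)=-1→XX./OXO/O..; (2,1)=+1→XX./OX./OO.*; (2,2)=-1→XX./OX./O.O
ply 2, X at XX./OX./OO. | (0,2)=-1→XXX/OX./OO.*; (1,2)=-1→XX./OXX/OO.; (2,2)=-1→XX./OX./OOX
ply 3, O at XXX/OX./OO. | (1,2)=+1→XXX/OXO/OO.*; (2,2)=+1→XXX/OX./OOO
ply 4: XXX/OXO/OO. is terminal -1 (X); from XX./OX./O.. depth 8

PV length from [XX./OX./O..]: 3 plies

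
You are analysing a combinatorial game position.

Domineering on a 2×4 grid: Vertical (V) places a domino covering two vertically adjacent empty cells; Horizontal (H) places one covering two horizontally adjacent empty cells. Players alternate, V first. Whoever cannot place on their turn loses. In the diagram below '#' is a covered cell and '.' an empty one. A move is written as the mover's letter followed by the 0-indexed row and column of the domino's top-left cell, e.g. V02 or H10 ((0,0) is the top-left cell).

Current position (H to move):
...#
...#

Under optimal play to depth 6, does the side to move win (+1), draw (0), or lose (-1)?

value(...#/...#, H) = +1

ply 1, H at ...#/...# | H00=+1→##.#/...#*; H01=+1→.###/...#; H10=+1→...#/##.#; H11=+1→...#/.###
ply 2, V at ##.#/...# | V02=-1→####/..##*
ply 3, H at ####/..## | H10=+1→####/####*
ply 4: ####/#### is terminal -1 (V); from ...#/...# depth 6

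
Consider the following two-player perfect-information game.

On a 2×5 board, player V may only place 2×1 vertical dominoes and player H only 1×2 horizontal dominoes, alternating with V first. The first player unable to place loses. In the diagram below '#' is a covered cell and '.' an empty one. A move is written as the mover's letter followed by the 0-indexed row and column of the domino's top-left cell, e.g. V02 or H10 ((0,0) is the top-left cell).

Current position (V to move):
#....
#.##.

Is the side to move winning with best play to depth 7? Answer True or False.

V winning at [#..../#.##.]: False

p1 V@[#..../#.##.]: V01[##.../####.]-1* V04[#...#/#.###]-1
p2 H@[##.../####.]: H02[####./####.]-1 H03[##.##/####.]+1*
p3 V@[##.##/####.] terminal -1; root [#..../#.##.] d7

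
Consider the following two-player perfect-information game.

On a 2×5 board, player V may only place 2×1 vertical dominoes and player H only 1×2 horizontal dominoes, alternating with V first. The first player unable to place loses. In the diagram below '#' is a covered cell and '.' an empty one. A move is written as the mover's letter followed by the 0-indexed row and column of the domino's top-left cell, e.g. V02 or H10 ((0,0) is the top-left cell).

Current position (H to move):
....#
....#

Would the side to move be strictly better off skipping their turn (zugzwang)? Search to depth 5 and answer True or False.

zugzwang(....#/....#, H) = False

[....#/....#] H move#1: H00:-1/##..#/....#, H01:+1/.##.#/....#*, H02:-1/..###/....#, H10:-1/....#/##..#, H11:+1/....#/.##.#, H12:-1/....#/..###
[.##.#/....#] V move#2: V00:-1/###.#/#...#*, V03:-1/.####/...##
[###.#/#...#] H move#3: H11:-1/###.#/###.#, H12:+1/###.#/#.###*
[###.#/#.###] end (terminal -1, V#4); searched ....#/....# to 5
pass branch (V moves first from the same position):
  | [....#/....#] V move#1: V00:-1/#...#/#...#*, V01:-1/.#..#/.#..#, V02:-1/..#.#/..#.#, V03:-1/...##/...##
  | [#...#/#...#] H move#2: H01:+1/###.#/#...#*, H02:+1/#.###/#...#, H11:+1/#...#/###.#, H12:+1/#...#/#.###
  | [###.#/#...#] V move#3: V03:-1/#####/#..##*
  | [#####/#..##] H move#4: H11:+1/#####/#####*
  | [#####/#####] end (terminal -1, V#5); searched ....#/....# to 5
H moving scores +1; H passing scores +1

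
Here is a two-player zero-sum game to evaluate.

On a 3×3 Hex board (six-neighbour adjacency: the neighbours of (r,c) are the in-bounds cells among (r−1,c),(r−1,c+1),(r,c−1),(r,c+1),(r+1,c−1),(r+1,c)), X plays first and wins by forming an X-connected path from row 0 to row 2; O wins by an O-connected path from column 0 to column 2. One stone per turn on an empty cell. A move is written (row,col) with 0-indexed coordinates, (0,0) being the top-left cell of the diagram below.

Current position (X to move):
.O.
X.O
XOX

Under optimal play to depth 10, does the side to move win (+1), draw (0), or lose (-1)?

value(.O./X.O/XOX, X) = +1

p1 X@[.O./X.O/XOX]: (0,0)[XO./X.O/XOX]+1* (0,2)[.OX/X.O/XOX]+1 (1,1)[.O./XXO/XOX]+1
p2 O@[XO./X.O/XOX] terminal -1; root [.O./X.O/XOX] d10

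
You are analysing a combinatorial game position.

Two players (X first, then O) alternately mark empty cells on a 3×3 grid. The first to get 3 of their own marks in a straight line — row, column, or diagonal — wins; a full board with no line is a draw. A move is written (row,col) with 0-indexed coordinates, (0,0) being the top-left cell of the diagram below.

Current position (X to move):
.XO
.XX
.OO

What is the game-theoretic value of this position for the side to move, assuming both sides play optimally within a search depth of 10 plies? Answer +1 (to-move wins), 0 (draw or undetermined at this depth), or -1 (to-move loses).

value(.XO/.XX/.OO, X) = +1

p1 X@[.XO/.XX/.OO]: (0,0)[XXO/.XX/.OO]-1 (1,0)[.XO/XXX/.OO]+1* (2,0)[.XO/.XX/XOO]+0
p2 O@[.XO/XXX/.OO] terminal -1; root [.XO/.XX/.OO] d10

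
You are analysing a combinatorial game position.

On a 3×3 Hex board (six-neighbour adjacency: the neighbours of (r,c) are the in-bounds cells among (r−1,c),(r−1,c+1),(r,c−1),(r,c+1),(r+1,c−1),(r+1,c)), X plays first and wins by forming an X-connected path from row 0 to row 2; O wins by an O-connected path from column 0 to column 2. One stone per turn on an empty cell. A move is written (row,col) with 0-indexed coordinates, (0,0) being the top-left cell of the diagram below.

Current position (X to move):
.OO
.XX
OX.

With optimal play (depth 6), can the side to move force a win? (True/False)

X winning at [.OO/.XX/OX.]: False

ply 1, X at .OO/.XX/OX. | (0,0)=-1→XOO/.XX/OX.*; (1,0)=-1→.OO/XXX/OX.; (2,2)=-1→.OO/.XX/OXX
ply 2, O at XOO/.XX/OX. | (1,0)=+1→XOO/OXX/OX.*; (2,2)=-1→XOO/.XX/OXO
ply 3: XOO/OXX/OX. is terminal -1 (X); from .OO/.XX/OX. depth 6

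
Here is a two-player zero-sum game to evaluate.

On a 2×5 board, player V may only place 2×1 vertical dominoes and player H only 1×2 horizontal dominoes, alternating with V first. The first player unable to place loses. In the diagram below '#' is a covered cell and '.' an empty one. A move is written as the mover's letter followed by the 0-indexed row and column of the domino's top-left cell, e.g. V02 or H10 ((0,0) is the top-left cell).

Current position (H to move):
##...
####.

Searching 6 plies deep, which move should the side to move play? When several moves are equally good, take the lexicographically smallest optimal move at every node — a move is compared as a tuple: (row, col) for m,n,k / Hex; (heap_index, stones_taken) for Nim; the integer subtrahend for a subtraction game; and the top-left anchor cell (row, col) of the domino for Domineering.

H's best at [##.../####.]: H03

[##.../####.] H move#1: H02:-1/####./####., H03:+1/##.##/####.*
[##.##/####.] end (terminal -1, V#2); searched ##.../####. to 6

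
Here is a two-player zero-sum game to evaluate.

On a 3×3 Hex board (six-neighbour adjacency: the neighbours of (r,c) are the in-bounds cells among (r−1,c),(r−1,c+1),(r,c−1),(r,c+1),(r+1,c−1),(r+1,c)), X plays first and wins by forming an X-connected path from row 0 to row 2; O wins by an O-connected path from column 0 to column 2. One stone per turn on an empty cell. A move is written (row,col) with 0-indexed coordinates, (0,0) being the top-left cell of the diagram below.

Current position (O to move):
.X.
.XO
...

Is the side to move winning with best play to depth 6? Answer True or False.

O winning at [.X./.XO/...]: False

[.X./.XO/...] O move#1: (0,0):-1/OX./.XO/...*, (0,2):-1/.XO/.XO/..., (1,0):-1/.X./OXO/..., (2,0):-1/.X./.XO/O.., (2,1):-1/.X./.XO/.O., (2,2):-1/.X./.XO/..O
[OX./.XO/...] X move#2: (0,2):+1/OXX/.XO/...*, (1,0):+1/OX./XXO/..., (2,0):+1/OX./.XO/X.., (2,1):+1/OX./.XO/.X., (2,2):+1/OX./.XO/..X
[OXX/.XO/...] O move#3: (1,0):-1/OXX/OXO/...*, (2,0):-1/OXX/.XO/O.., (2,1):-1/OXX/.XO/.O., (2,2):-1/OXX/.XO/..O
[OXX/OXO/...] X move#4: (2,0):+1/OXX/OXO/X..*, (2,1):+1/OXX/OXO/.X., (2,2):+1/OXX/OXO/..X
[OXX/OXO/X..] end (terminal -1, O#5); searched .X./.XO/... to 6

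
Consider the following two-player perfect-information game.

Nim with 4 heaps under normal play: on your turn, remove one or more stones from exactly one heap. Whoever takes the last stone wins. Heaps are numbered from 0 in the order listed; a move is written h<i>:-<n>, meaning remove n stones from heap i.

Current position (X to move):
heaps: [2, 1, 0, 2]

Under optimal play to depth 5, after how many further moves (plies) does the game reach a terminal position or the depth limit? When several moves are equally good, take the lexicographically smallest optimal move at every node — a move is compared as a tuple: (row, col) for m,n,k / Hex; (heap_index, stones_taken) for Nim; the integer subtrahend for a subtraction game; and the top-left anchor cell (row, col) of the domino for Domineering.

PV length from [(2,1,0,2)]: 5 plies

ply 1, X at (2,1,0,2) | h0:-1=-1→(1,1,0,2); h0:-2=-1→(0,1,0,2); h1:-1=+1→(2,0,0,2)*; h3:-1=-1→(2,1,0,1); h3:-2=-1→(2,1,0,0)
ply 2, O at (2,0,0,2) | h0:-1=-1→(1,0,0,2)*; h0:-2=-1→(0,0,0,2); h3:-1=-1→(2,0,0,1); h3:-2=-1→(2,0,0,0)
ply 3, X at (1,0,0,2) | h0:-1=-1→(0,0,0,2); h3:-1=+1→(1,0,0,1)*; h3:-2=-1→(1,0,0,0)
ply 4, O at (1,0,0,1) | h0:-1=-1→(0,0,0,1)*; h3:-1=-1→(1,0,0,0)
ply 5, X at (0,0,0,1) | h3:-1=+1→(0,0,0,0)*
ply 6: (0,0,0,0) is terminal -1 (O); from (2,1,0,2) depth 5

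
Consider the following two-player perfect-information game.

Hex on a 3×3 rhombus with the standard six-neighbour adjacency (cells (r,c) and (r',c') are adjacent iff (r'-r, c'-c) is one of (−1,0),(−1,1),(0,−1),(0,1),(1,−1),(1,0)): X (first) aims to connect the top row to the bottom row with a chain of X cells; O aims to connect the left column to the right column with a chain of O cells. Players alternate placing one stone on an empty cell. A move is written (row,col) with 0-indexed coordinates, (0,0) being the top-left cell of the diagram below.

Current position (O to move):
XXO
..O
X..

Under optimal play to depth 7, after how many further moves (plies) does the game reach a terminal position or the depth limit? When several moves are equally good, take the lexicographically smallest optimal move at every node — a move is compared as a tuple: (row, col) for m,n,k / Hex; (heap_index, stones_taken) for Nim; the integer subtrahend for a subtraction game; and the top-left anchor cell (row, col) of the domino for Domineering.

PV length from [XXO/..O/X..]: 2 plies

ply 1, O at XXO/..O/X.. | (1,0)=-1→XXO/O.O/X..*; (1,1)=-1→XXO/.OO/X..; (2,1)=-1→XXO/..O/XO.; (2,2)=-1→XXO/..O/X.O
ply 2, X at XXO/O.O/X.. | (1,1)=+1→XXO/OXO/X..*; (2,1)=-1→XXO/O.O/XX.; (2,2)=-1→XXO/O.O/X.X
ply 3: XXO/OXO/X.. is terminal -1 (O); from XXO/..O/X.. depth 7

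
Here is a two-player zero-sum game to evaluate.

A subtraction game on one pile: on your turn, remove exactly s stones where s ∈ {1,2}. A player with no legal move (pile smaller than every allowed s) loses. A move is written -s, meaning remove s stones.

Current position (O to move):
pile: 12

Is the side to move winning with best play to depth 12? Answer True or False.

[12] O move#1: -1:-1/11*, -2:-1/10
[11] X move#2: -1:-1/10, -2:+1/9*
[9] O move#3: -1:-1/8*, -2:-1/7
[8] X move#4: -1:-1/7, -2:+1/6*
[6] O move#5: -1:-1/5*, -2:-1/4
[5] X move#6: -1:-1/4, -2:+1/3*
[3] O move#7: -1:-1/2*, -2:-1/1
[2] X move#8: -1:-1/1, -2:+1/0*
[0] end (terminal -1, O#9); searched 12 to 12

O winning at [12]: False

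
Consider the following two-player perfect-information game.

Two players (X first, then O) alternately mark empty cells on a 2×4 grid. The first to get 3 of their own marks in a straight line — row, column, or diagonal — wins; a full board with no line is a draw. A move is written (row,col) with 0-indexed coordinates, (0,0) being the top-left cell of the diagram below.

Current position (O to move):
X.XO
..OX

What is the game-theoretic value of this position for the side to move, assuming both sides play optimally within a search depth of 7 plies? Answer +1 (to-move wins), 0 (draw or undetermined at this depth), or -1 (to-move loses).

value(X.XO/..OX, O) = 0

ply 1, O at X.XO/..OX | (0,1)=+0→XOXO/..OX*; (1,0)=-1→X.XO/O.OX; (1,1)=-1→X.XO/.OOX
ply 2, X at XOXO/..OX | (1,0)=+0→XOXO/X.OX*; (1,1)=+0→XOXO/.XOX
ply 3, O at XOXO/X.OX | (1,1)=+0→XOXO/XOOX*
ply 4: XOXO/XOOX is terminal +0 (X); from X.XO/..OX depth 7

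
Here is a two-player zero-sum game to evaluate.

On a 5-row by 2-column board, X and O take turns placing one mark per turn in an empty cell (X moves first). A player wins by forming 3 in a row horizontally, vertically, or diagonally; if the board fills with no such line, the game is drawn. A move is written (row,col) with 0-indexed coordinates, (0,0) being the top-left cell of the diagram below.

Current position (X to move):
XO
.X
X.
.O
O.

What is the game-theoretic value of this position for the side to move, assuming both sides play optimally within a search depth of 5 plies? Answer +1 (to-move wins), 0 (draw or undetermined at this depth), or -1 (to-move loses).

value(XO/.X/X./.O/O., X) = +1

p1 X@[XO/.X/X./.O/O.]: (1,0)[XO/XX/X./.O/O.]+1* (2,1)[XO/.X/XX/.O/O.]+0 (3,0)[XO/.X/X./XO/O.]+0 (4,1)[XO/.X/X./.O/OX]+0
p2 O@[XO/XX/X./.O/O.] terminal -1; root [XO/.X/X./.O/O.] d5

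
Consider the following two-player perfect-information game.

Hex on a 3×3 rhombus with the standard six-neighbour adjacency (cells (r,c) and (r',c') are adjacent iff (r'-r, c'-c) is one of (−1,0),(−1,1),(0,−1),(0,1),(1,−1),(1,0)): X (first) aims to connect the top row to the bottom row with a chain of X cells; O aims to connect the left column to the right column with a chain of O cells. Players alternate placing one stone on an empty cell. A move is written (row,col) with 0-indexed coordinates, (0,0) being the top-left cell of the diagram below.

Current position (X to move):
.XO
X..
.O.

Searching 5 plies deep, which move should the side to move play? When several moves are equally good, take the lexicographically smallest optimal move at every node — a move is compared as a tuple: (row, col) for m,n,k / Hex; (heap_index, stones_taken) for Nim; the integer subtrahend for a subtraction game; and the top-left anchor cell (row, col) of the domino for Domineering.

X's best at [.XO/X../.O.]: (2,0)

[.XO/X../.O.] X move#1: (0,0):-1/XXO/X../.O., (1,1):-1/.XO/XX./.O., (1,2):-1/.XO/X.X/.O., (2,0):+1/.XO/X../XO.*, (2,2):-1/.XO/X../.OX
[.XO/X../XO.] end (terminal -1, O#2); searched .XO/X../.O. to 5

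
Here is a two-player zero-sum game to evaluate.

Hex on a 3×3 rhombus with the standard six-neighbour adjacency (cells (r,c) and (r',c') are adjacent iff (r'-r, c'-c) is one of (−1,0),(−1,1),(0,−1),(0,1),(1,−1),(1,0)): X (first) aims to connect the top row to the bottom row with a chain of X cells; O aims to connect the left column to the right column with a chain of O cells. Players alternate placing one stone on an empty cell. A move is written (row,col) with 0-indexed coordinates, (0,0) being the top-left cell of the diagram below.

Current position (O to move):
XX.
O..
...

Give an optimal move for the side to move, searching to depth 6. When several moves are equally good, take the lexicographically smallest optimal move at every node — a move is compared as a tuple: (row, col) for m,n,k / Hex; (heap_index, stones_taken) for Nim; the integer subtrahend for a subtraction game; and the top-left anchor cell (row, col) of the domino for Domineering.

O's best at [XX./O../...]: (1,1)

p1 O@[XX./O../...]: (0,2)[XXO/O../...]-1 (1,1)[XX./OO./...]+1* (1,2)[XX./O.O/...]-1 (2,0)[XX./O../O..]-1 (2,1)[XX./O../.O.]+1 (2,2)[XX./O../..O]-1
p2 X@[XX./OO./...]: (0,2)[XXX/OO./...]-1* (1,2)[XX./OOX/...]-1 (2,0)[XX./OO./X..]-1 (2,1)[XX./OO./.X.]-1 (2,2)[XX./OO./..X]-1
p3 O@[XXX/OO./...]: (1,2)[XXX/OOO/...]+1* (2,0)[XXX/OO./O..]-1 (2,1)[XXX/OO./.O.]+1 (2,2)[XXX/OO./..O]+1
p4 X@[XXX/OOO/...] terminal -1; root [XX./O../...] d6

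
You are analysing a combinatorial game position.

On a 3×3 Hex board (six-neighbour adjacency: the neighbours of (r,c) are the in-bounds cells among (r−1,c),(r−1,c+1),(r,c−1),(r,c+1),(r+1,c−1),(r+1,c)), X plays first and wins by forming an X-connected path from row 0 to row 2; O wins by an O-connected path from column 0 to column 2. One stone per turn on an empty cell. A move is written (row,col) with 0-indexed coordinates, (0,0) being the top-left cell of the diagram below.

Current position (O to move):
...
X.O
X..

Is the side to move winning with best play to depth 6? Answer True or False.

O winning at [.../X.O/X..]: False

ply 1, O at .../X.O/X.. | (0,0)=-1→O../X.O/X..*; (0,1)=-1→.O./X.O/X..; (0,2)=-1→..O/X.O/X..; (1,1)=-1→.../XOO/X..; (2,1)=-1→.../X.O/XO.; (2,2)=-1→.../X.O/X.O
ply 2, X at O../X.O/X.. | (0,1)=+1→OX./X.O/X..*; (0,2)=+1→O.X/X.O/X..; (1,1)=+1→O../XXO/X..; (2,1)=-1→O../X.O/XX.; (2,2)=-1→O../X.O/X.X
ply 3: OX./X.O/X.. is terminal -1 (O); from .../X.O/X.. depth 6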